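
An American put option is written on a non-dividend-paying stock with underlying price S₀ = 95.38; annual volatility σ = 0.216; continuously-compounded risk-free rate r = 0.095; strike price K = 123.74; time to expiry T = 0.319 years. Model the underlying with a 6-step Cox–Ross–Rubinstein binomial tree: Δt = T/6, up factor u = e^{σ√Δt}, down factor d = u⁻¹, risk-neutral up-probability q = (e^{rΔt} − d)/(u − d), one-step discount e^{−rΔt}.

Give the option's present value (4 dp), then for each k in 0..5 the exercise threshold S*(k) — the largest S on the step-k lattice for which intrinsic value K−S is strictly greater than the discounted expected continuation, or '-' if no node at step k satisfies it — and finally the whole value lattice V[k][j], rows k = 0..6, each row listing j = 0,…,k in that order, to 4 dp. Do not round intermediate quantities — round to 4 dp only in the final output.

price = 28.3600
boundary = 95.3800 100.2507 105.3701 110.7510 105.3701 110.7510
tree:
28.3600
32.9940 23.4893
37.4030 28.3600 18.3699
41.5976 32.9940 23.4893 12.9890
45.5885 37.4030 28.3600 18.3699 7.7702
49.3855 41.5976 32.9940 23.4893 12.9890 3.3683
52.9981 45.5885 37.4030 28.3600 18.3699 7.3334 0.0000

Δt=0.05317  u=1.05107  d=0.95141  q=0.53836  discount=0.99496
step 6 (expiry): payoffs max(K−S,0) = 52.9981 45.5885 37.4030 28.3600 18.3699 7.3334 0.0000
step 5: (k=5,j=0): S=74.3545, (K−S)⁺=49.3855, hold=48.7621 ⇒ V=49.3855 exercise | (k=5,j=1): S=82.1424, (K−S)⁺=41.5976, hold=40.9742 ⇒ V=41.5976 exercise | (k=5,j=2): S=90.7460, (K−S)⁺=32.9940, hold=32.3706 ⇒ V=32.9940 exercise | (k=5,j=3): S=100.2507, (K−S)⁺=23.4893, hold=22.8659 ⇒ V=23.4893 exercise | (k=5,j=4): S=110.7510, (K−S)⁺=12.9890, hold=12.3656 ⇒ V=12.9890 exercise | (k=5,j=5): S=122.3510, (K−S)⁺=1.3890, hold=3.3683 ⇒ V=3.3683 continue  boundary S*=110.7510
step 4: (k=4,j=0): S=78.1515, (K−S)⁺=45.5885, hold=44.9651 ⇒ V=45.5885 exercise | (k=4,j=1): S=86.3370, (K−S)⁺=37.4030, hold=36.7795 ⇒ V=37.4030 exercise | (k=4,j=2): S=95.3800, (K−S)⁺=28.3600, hold=27.7366 ⇒ V=28.3600 exercise | (k=4,j=3): S=105.3701, (K−S)⁺=18.3699, hold=17.7465 ⇒ V=18.3699 exercise | (k=4,j=4): S=116.4066, (K−S)⁺=7.3334, hold=7.7702 ⇒ V=7.7702 continue  boundary S*=105.3701
step 3: (k=3,j=0): S=82.1424, (K−S)⁺=41.5976, hold=40.9742 ⇒ V=41.5976 exercise | (k=3,j=1): S=90.7460, (K−S)⁺=32.9940, hold=32.3706 ⇒ V=32.9940 exercise | (k=3,j=2): S=100.2507, (K−S)⁺=23.4893, hold=22.8659 ⇒ V=23.4893 exercise | (k=3,j=3): S=110.7510, (K−S)⁺=12.9890, hold=12.5996 ⇒ V=12.9890 exercise  boundary S*=110.7510
step 2: (k=2,j=0): S=86.3370, (K−S)⁺=37.4030, hold=36.7795 ⇒ V=37.4030 exercise | (k=2,j=1): S=95.3800, (K−S)⁺=28.3600, hold=27.7366 ⇒ V=28.3600 exercise | (k=2,j=2): S=105.3701, (K−S)⁺=18.3699, hold=17.7465 ⇒ V=18.3699 exercise  boundary S*=105.3701
step 1: (k=1,j=0): S=90.7460, (K−S)⁺=32.9940, hold=32.3706 ⇒ V=32.9940 exercise | (k=1,j=1): S=100.2507, (K−S)⁺=23.4893, hold=22.8659 ⇒ V=23.4893 exercise  boundary S*=100.2507
step 0: (k=0,j=0): S=95.3800, (K−S)⁺=28.3600, hold=27.7366 ⇒ V=28.3600 exercise  boundary S*=95.3800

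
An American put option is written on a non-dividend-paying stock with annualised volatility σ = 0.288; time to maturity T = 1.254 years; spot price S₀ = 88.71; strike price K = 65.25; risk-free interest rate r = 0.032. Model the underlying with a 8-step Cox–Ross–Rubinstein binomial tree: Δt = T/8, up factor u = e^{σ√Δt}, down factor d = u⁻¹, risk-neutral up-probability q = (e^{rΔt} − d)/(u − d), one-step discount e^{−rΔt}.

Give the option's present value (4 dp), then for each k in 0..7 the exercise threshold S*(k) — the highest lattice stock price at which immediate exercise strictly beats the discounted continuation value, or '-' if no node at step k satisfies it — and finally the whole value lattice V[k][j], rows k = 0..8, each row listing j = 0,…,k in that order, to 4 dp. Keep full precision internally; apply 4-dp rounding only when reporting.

price = 1.8126
boundary = - - - - - - 44.7561 50.1617
tree:
1.8126
2.9316 0.6829
4.6373 1.2109 0.1479
7.1393 2.1170 0.2935 0.0000
10.6266 3.6334 0.5824 0.0000 0.0000
15.1587 6.0839 1.1556 0.0000 0.0000 0.0000
20.4939 9.8381 2.2931 0.0000 0.0000 0.0000 0.0000
25.3169 15.0883 4.5504 0.0000 0.0000 0.0000 0.0000 0.0000
29.6203 20.4939 9.0298 0.0000 0.0000 0.0000 0.0000 0.0000 0.0000

params: Δt=0.15675 u=1.12078 d=0.89224 q=0.49353 e^(-rΔt)=0.99500
t_8 payoffs: 29.6203 20.4939 9.0298 0.0000 0.0000 0.0000 0.0000 0.0000 0.0000
t_7: node(7,0) S=39.9331 payoff=25.3169 vs cont=24.9905 → 25.3169 [stop]  node(7,1) S=50.1617 payoff=15.0883 vs cont=14.7618 → 15.0883 [stop]  node(7,2) S=63.0105 payoff=2.2395 vs cont=4.5504 → 4.5504 [wait]  node(7,3) S=79.1503 payoff=0.0000 vs cont=0.0000 → 0.0000 [wait]  node(7,4) S=99.4243 payoff=0.0000 vs cont=0.0000 → 0.0000 [wait]  node(7,5) S=124.8914 payoff=0.0000 vs cont=0.0000 → 0.0000 [wait]  node(7,6) S=156.8818 payoff=0.0000 vs cont=0.0000 → 0.0000 [wait]  node(7,7) S=197.0664 payoff=0.0000 vs cont=0.0000 → 0.0000 [wait]  ⇒ S*(7)=50.1617
t_6: node(6,0) S=44.7561 payoff=20.4939 vs cont=20.1674 → 20.4939 [stop]  node(6,1) S=56.2202 payoff=9.0298 vs cont=9.8381 → 9.8381 [wait]  node(6,2) S=70.6208 payoff=0.0000 vs cont=2.2931 → 2.2931 [wait]  node(6,3) S=88.7100 payoff=0.0000 vs cont=0.0000 → 0.0000 [wait]  node(6,4) S=111.4327 payoff=0.0000 vs cont=0.0000 → 0.0000 [wait]  node(6,5) S=139.9757 payoff=0.0000 vs cont=0.0000 → 0.0000 [wait]  node(6,6) S=175.8298 payoff=0.0000 vs cont=0.0000 → 0.0000 [wait]  ⇒ S*(6)=44.7561
t_5: node(5,0) S=50.1617 payoff=15.0883 vs cont=15.1587 → 15.1587 [wait]  node(5,1) S=63.0105 payoff=2.2395 vs cont=6.0839 → 6.0839 [wait]  node(5,2) S=79.1503 payoff=0.0000 vs cont=1.1556 → 1.1556 [wait]  node(5,3) S=99.4243 payoff=0.0000 vs cont=0.0000 → 0.0000 [wait]  node(5,4) S=124.8914 payoff=0.0000 vs cont=0.0000 → 0.0000 [wait]  node(5,5) S=156.8818 payoff=0.0000 vs cont=0.0000 → 0.0000 [wait]  ⇒ S*(5)=-
t_4: node(4,0) S=56.2202 payoff=9.0298 vs cont=10.6266 → 10.6266 [wait]  node(4,1) S=70.6208 payoff=0.0000 vs cont=3.6334 → 3.6334 [wait]  node(4,2) S=88.7100 payoff=0.0000 vs cont=0.5824 → 0.5824 [wait]  node(4,3) S=111.4327 payoff=0.0000 vs cont=0.0000 → 0.0000 [wait]  node(4,4) S=139.9757 payoff=0.0000 vs cont=0.0000 → 0.0000 [wait]  ⇒ S*(4)=-
t_3: node(3,0) S=63.0105 payoff=2.2395 vs cont=7.1393 → 7.1393 [wait]  node(3,1) S=79.1503 payoff=0.0000 vs cont=2.1170 → 2.1170 [wait]  node(3,2) S=99.4243 payoff=0.0000 vs cont=0.2935 → 0.2935 [wait]  node(3,3) S=124.8914 payoff=0.0000 vs cont=0.0000 → 0.0000 [wait]  ⇒ S*(3)=-
t_2: node(2,0) S=70.6208 payoff=0.0000 vs cont=4.6373 → 4.6373 [wait]  node(2,1) S=88.7100 payoff=0.0000 vs cont=1.2109 → 1.2109 [wait]  node(2,2) S=111.4327 payoff=0.0000 vs cont=0.1479 → 0.1479 [wait]  ⇒ S*(2)=-
t_1: node(1,0) S=79.1503 payoff=0.0000 vs cont=2.9316 → 2.9316 [wait]  node(1,1) S=99.4243 payoff=0.0000 vs cont=0.6829 → 0.6829 [wait]  ⇒ S*(1)=-
t_0: node(0,0) S=88.7100 payoff=0.0000 vs cont=1.8126 → 1.8126 [wait]  ⇒ S*(0)=-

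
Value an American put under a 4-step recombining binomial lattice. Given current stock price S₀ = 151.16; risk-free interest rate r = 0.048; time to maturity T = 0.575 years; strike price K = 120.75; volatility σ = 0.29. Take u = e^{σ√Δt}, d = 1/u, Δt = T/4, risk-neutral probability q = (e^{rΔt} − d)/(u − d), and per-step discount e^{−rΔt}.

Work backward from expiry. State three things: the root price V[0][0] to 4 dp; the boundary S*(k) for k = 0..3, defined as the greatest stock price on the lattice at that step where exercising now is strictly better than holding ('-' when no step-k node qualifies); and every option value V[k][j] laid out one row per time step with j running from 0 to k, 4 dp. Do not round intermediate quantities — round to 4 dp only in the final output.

price = 1.4420
boundary = - - - 108.6883
tree:
1.4420
2.9272 0.0000
5.9419 0.0000 0.0000
12.0617 0.0000 0.0000 0.0000
23.3786 0.0000 0.0000 0.0000 0.0000

Δt=0.14375, u=1.11622, d=0.89588, q=0.50396, disc=e^(-rΔt)=0.99312
k=4 terminal: V=max(K-S,0) → 23.3786 0.0000 0.0000 0.0000 0.0000
k=3: j=0 S=108.6883 intr=12.0617 cont=11.5169 V=12.0617[EX]; j=1 S=135.4208 intr=0.0000 cont=0.0000 V=0.0000[hold]; j=2 S=168.7284 intr=0.0000 cont=0.0000 V=0.0000[hold]; j=3 S=210.2283 intr=0.0000 cont=0.0000 V=0.0000[hold]  S*(3)=108.6883
k=2: j=0 S=121.3205 intr=0.0000 cont=5.9419 V=5.9419[hold]; j=1 S=151.1600 intr=0.0000 cont=0.0000 V=0.0000[hold]; j=2 S=188.3388 intr=0.0000 cont=0.0000 V=0.0000[hold]  S*(2)=-
k=1: j=0 S=135.4208 intr=0.0000 cont=2.9272 V=2.9272[hold]; j=1 S=168.7284 intr=0.0000 cont=0.0000 V=0.0000[hold]  S*(1)=-
k=0: j=0 S=151.1600 intr=0.0000 cont=1.4420 V=1.4420[hold]  S*(0)=-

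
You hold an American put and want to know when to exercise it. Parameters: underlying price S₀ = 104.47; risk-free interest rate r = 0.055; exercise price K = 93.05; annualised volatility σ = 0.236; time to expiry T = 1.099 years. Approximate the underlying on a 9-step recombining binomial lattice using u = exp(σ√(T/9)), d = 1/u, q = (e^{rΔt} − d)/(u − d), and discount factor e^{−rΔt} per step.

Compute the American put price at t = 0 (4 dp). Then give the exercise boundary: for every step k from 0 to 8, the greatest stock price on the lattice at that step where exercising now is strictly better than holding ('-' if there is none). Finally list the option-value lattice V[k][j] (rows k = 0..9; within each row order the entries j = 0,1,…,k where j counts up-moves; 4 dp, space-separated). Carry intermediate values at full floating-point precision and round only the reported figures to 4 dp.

price = 3.5223
boundary = - - - - 75.1153 69.1692 75.1153 81.5726 75.1153
tree:
3.5223
5.5382 1.7086
8.4737 2.9025 0.6297
12.5586 4.8159 1.1754 0.1345
17.9347 7.7628 2.1603 0.2822 0.0000
23.8808 12.0699 3.8908 0.5921 0.0000 0.0000
29.3562 17.9347 6.8170 1.2424 0.0000 0.0000 0.0000
34.3982 23.8808 11.4774 2.6069 0.0000 0.0000 0.0000 0.0000
39.0411 29.3562 17.9347 5.4699 0.0000 0.0000 0.0000 0.0000 0.0000
43.3164 34.3982 23.8808 11.4774 0.0000 0.0000 0.0000 0.0000 0.0000 0.0000

params: Δt=0.12211 u=1.08596 d=0.92084 q=0.52020 e^(-rΔt)=0.99331
t_9 payoffs: 43.3164 34.3982 23.8808 11.4774 0.0000 0.0000 0.0000 0.0000 0.0000 0.0000
t_8: node(8,0) S=54.0089 payoff=39.0411 vs cont=38.4182 → 39.0411 [stop]  node(8,1) S=63.6938 payoff=29.3562 vs cont=28.7334 → 29.3562 [stop]  node(8,2) S=75.1153 payoff=17.9347 vs cont=17.3118 → 17.9347 [stop]  node(8,3) S=88.5850 payoff=4.4650 vs cont=5.4699 → 5.4699 [wait]  node(8,4) S=104.4700 payoff=0.0000 vs cont=0.0000 → 0.0000 [wait]  node(8,5) S=123.2035 payoff=0.0000 vs cont=0.0000 → 0.0000 [wait]  node(8,6) S=145.2963 payoff=0.0000 vs cont=0.0000 → 0.0000 [wait]  node(8,7) S=171.3508 payoff=0.0000 vs cont=0.0000 → 0.0000 [wait]  node(8,8) S=202.0773 payoff=0.0000 vs cont=0.0000 → 0.0000 [wait]  ⇒ S*(8)=75.1153
t_7: node(7,0) S=58.6518 payoff=34.3982 vs cont=33.7753 → 34.3982 [stop]  node(7,1) S=69.1692 payoff=23.8808 vs cont=23.2579 → 23.8808 [stop]  node(7,2) S=81.5726 payoff=11.4774 vs cont=11.3738 → 11.4774 [stop]  node(7,3) S=96.2002 payoff=0.0000 vs cont=2.6069 → 2.6069 [wait]  node(7,4) S=113.4507 payoff=0.0000 vs cont=0.0000 → 0.0000 [wait]  node(7,5) S=133.7947 payoff=0.0000 vs cont=0.0000 → 0.0000 [wait]  node(7,6) S=157.7867 payoff=0.0000 vs cont=0.0000 → 0.0000 [wait]  node(7,7) S=186.0809 payoff=0.0000 vs cont=0.0000 → 0.0000 [wait]  ⇒ S*(7)=81.5726
t_6: node(6,0) S=63.6938 payoff=29.3562 vs cont=28.7334 → 29.3562 [stop]  node(6,1) S=75.1153 payoff=17.9347 vs cont=17.3118 → 17.9347 [stop]  node(6,2) S=88.5850 payoff=4.4650 vs cont=6.8170 → 6.8170 [wait]  node(6,3) S=104.4700 payoff=0.0000 vs cont=1.2424 → 1.2424 [wait]  node(6,4) S=123.2035 payoff=0.0000 vs cont=0.0000 → 0.0000 [wait]  node(6,5) S=145.2963 payoff=0.0000 vs cont=0.0000 → 0.0000 [wait]  node(6,6) S=171.3508 payoff=0.0000 vs cont=0.0000 → 0.0000 [wait]  ⇒ S*(6)=75.1153
t_5: node(5,0) S=69.1692 payoff=23.8808 vs cont=23.2579 → 23.8808 [stop]  node(5,1) S=81.5726 payoff=11.4774 vs cont=12.0699 → 12.0699 [wait]  node(5,2) S=96.2002 payoff=0.0000 vs cont=3.8908 → 3.8908 [wait]  node(5,3) S=113.4507 payoff=0.0000 vs cont=0.5921 → 0.5921 [wait]  node(5,4) S=133.7947 payoff=0.0000 vs cont=0.0000 → 0.0000 [wait]  node(5,5) S=157.7867 payoff=0.0000 vs cont=0.0000 → 0.0000 [wait]  ⇒ S*(5)=69.1692
t_4: node(4,0) S=75.1153 payoff=17.9347 vs cont=17.6180 → 17.9347 [stop]  node(4,1) S=88.5850 payoff=4.4650 vs cont=7.7628 → 7.7628 [wait]  node(4,2) S=104.4700 payoff=0.0000 vs cont=2.1603 → 2.1603 [wait]  node(4,3) S=123.2035 payoff=0.0000 vs cont=0.2822 → 0.2822 [wait]  node(4,4) S=145.2963 payoff=0.0000 vs cont=0.0000 → 0.0000 [wait]  ⇒ S*(4)=75.1153
t_3: node(3,0) S=81.5726 payoff=11.4774 vs cont=12.5586 → 12.5586 [wait]  node(3,1) S=96.2002 payoff=0.0000 vs cont=4.8159 → 4.8159 [wait]  node(3,2) S=113.4507 payoff=0.0000 vs cont=1.1754 → 1.1754 [wait]  node(3,3) S=133.7947 payoff=0.0000 vs cont=0.1345 → 0.1345 [wait]  ⇒ S*(3)=-
t_2: node(2,0) S=88.5850 payoff=4.4650 vs cont=8.4737 → 8.4737 [wait]  node(2,1) S=104.4700 payoff=0.0000 vs cont=2.9025 → 2.9025 [wait]  node(2,2) S=123.2035 payoff=0.0000 vs cont=0.6297 → 0.6297 [wait]  ⇒ S*(2)=-
t_1: node(1,0) S=96.2002 payoff=0.0000 vs cont=5.5382 → 5.5382 [wait]  node(1,1) S=113.4507 payoff=0.0000 vs cont=1.7086 → 1.7086 [wait]  ⇒ S*(1)=-
t_0: node(0,0) S=104.4700 payoff=0.0000 vs cont=3.5223 → 3.5223 [wait]  ⇒ S*(0)=-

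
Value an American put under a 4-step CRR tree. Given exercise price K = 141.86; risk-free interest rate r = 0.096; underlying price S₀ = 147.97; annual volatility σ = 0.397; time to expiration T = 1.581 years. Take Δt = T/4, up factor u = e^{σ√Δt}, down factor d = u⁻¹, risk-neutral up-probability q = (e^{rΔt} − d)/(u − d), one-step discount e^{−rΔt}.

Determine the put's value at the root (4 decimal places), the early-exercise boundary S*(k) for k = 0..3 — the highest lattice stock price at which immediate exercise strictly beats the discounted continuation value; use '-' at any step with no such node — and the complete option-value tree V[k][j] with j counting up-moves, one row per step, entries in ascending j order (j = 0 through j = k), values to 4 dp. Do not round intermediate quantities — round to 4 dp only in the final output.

Δt=0.39525  u=1.28350  d=0.77912  q=0.51460  discount=0.96277
step 4 (expiry): payoffs max(K−S,0) = 87.3354 52.0380 0.0000 0.0000 0.0000
step 3: (k=3,j=0): S=69.9822, (K−S)⁺=71.8778, hold=66.5959 ⇒ V=71.8778 exercise | (k=3,j=1): S=115.2865, (K−S)⁺=26.5735, hold=24.3188 ⇒ V=26.5735 exercise | (k=3,j=2): S=189.9193, (K−S)⁺=0.0000, hold=0.0000 ⇒ V=0.0000 continue | (k=3,j=3): S=312.8670, (K−S)⁺=0.0000, hold=0.0000 ⇒ V=0.0000 continue  boundary S*=115.2865
step 2: (k=2,j=0): S=89.8220, (K−S)⁺=52.0380, hold=46.7561 ⇒ V=52.0380 exercise | (k=2,j=1): S=147.9700, (K−S)⁺=0.0000, hold=12.4186 ⇒ V=12.4186 continue | (k=2,j=2): S=243.7611, (K−S)⁺=0.0000, hold=0.0000 ⇒ V=0.0000 continue  boundary S*=89.8220
step 1: (k=1,j=0): S=115.2865, (K−S)⁺=26.5735, hold=30.4714 ⇒ V=30.4714 continue | (k=1,j=1): S=189.9193, (K−S)⁺=0.0000, hold=5.8035 ⇒ V=5.8035 continue  boundary S*=-
step 0: (k=0,j=0): S=147.9700, (K−S)⁺=0.0000, hold=17.1154 ⇒ V=17.1154 continue  boundary S*=-

price = 17.1154
boundary = - - 89.8220 115.2865
tree:
17.1154
30.4714 5.8035
52.0380 12.4186 0.0000
71.8778 26.5735 0.0000 0.0000
87.3354 52.0380 0.0000 0.0000 0.0000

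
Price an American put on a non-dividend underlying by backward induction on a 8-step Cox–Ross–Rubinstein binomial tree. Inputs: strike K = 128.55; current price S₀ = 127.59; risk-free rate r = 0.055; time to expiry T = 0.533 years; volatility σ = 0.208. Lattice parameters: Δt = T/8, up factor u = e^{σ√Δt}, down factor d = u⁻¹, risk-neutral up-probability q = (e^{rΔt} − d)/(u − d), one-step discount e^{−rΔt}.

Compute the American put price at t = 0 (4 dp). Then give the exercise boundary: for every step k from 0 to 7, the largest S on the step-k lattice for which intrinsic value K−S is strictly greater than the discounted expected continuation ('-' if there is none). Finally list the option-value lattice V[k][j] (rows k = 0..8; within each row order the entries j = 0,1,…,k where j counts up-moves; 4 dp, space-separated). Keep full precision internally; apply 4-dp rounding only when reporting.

price = 6.7170
boundary = - - - 108.6092 102.9319 108.6092 114.5997 120.9205
tree:
6.7170
9.9937 3.7488
14.3854 6.0225 1.6827
19.9408 9.3742 2.9805 0.5002
25.6181 14.0225 5.1625 0.9933 0.0499
30.9986 19.9408 8.6748 1.9667 0.1045 0.0000
36.0979 25.6181 13.9503 3.8809 0.2189 0.0000 0.0000
40.9306 30.9986 19.9408 7.6295 0.4584 0.0000 0.0000 0.0000
45.5108 36.0979 25.6181 13.9503 0.9600 0.0000 0.0000 0.0000 0.0000

Δt=0.06663, u=1.05516, d=0.94773, q=0.52075, disc=e^(-rΔt)=0.99634
k=8 terminal: V=max(K-S,0) → 45.5108 36.0979 25.6181 13.9503 0.9600 0.0000 0.0000 0.0000 0.0000
k=7: j=0 S=87.6194 intr=40.9306 cont=40.4605 V=40.9306[EX]; j=1 S=97.5514 intr=30.9986 cont=30.5284 V=30.9986[EX]; j=2 S=108.6092 intr=19.9408 cont=19.4706 V=19.9408[EX]; j=3 S=120.9205 intr=7.6295 cont=7.1593 V=7.6295[EX]; j=4 S=134.6273 intr=0.0000 cont=0.4584 V=0.4584[hold]; j=5 S=149.8879 intr=0.0000 cont=0.0000 V=0.0000[hold]; j=6 S=166.8783 intr=0.0000 cont=0.0000 V=0.0000[hold]; j=7 S=185.7947 intr=0.0000 cont=0.0000 V=0.0000[hold]  S*(7)=120.9205
k=6: j=0 S=92.4521 intr=36.0979 cont=35.6277 V=36.0979[EX]; j=1 S=102.9319 intr=25.6181 cont=25.1479 V=25.6181[EX]; j=2 S=114.5997 intr=13.9503 cont=13.4801 V=13.9503[EX]; j=3 S=127.5900 intr=0.9600 cont=3.8809 V=3.8809[hold]; j=4 S=142.0528 intr=0.0000 cont=0.2189 V=0.2189[hold]; j=5 S=158.1551 intr=0.0000 cont=0.0000 V=0.0000[hold]; j=6 S=176.0827 intr=0.0000 cont=0.0000 V=0.0000[hold]  S*(6)=114.5997
k=5: j=0 S=97.5514 intr=30.9986 cont=30.5284 V=30.9986[EX]; j=1 S=108.6092 intr=19.9408 cont=19.4706 V=19.9408[EX]; j=2 S=120.9205 intr=7.6295 cont=8.6748 V=8.6748[hold]; j=3 S=134.6273 intr=0.0000 cont=1.9667 V=1.9667[hold]; j=4 S=149.8879 intr=0.0000 cont=0.1045 V=0.1045[hold]; j=5 S=166.8783 intr=0.0000 cont=0.0000 V=0.0000[hold]  S*(5)=108.6092
k=4: j=0 S=102.9319 intr=25.6181 cont=25.1479 V=25.6181[EX]; j=1 S=114.5997 intr=13.9503 cont=14.0225 V=14.0225[hold]; j=2 S=127.5900 intr=0.9600 cont=5.1625 V=5.1625[hold]; j=3 S=142.0528 intr=0.0000 cont=0.9933 V=0.9933[hold]; j=4 S=158.1551 intr=0.0000 cont=0.0499 V=0.0499[hold]  S*(4)=102.9319
k=3: j=0 S=108.6092 intr=19.9408 cont=19.5080 V=19.9408[EX]; j=1 S=120.9205 intr=7.6295 cont=9.3742 V=9.3742[hold]; j=2 S=134.6273 intr=0.0000 cont=2.9805 V=2.9805[hold]; j=3 S=149.8879 intr=0.0000 cont=0.5002 V=0.5002[hold]  S*(3)=108.6092
k=2: j=0 S=114.5997 intr=13.9503 cont=14.3854 V=14.3854[hold]; j=1 S=127.5900 intr=0.9600 cont=6.0225 V=6.0225[hold]; j=2 S=142.0528 intr=0.0000 cont=1.6827 V=1.6827[hold]  S*(2)=-
k=1: j=0 S=120.9205 intr=7.6295 cont=9.9937 V=9.9937[hold]; j=1 S=134.6273 intr=0.0000 cont=3.7488 V=3.7488[hold]  S*(1)=-
k=0: j=0 S=127.5900 intr=0.9600 cont=6.7170 V=6.7170[hold]  S*(0)=-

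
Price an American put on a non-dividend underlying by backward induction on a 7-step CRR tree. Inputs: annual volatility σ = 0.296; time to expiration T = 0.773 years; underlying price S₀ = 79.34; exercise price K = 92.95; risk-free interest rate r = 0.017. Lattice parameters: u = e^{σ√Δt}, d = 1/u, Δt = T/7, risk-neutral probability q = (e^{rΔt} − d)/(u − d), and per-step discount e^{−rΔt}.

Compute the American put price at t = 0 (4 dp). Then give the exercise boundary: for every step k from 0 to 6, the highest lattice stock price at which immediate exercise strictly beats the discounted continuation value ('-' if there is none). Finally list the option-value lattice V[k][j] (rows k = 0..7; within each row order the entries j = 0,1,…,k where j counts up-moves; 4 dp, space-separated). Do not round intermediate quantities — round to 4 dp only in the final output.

price = 16.8045
boundary = - - - 59.0659 65.1711 71.9074 79.3400
tree:
16.8045
21.9944 11.3578
27.8120 15.9013 6.5767
33.8841 21.4712 10.0476 2.9160
39.4175 27.7789 14.8556 4.9805 0.7348
44.4324 33.8841 21.0426 8.3425 1.4295 0.0000
48.9775 39.4175 27.7789 13.6100 2.7807 0.0000 0.0000
53.0969 44.4324 33.8841 21.0426 5.4091 0.0000 0.0000 0.0000

Δt=0.11043, u=1.10336, d=0.90632, q=0.48497, disc=e^(-rΔt)=0.99812
k=7 terminal: V=max(K-S,0) → 53.0969 44.4324 33.8841 21.0426 5.4091 0.0000 0.0000 0.0000
k=6: j=0 S=43.9725 intr=48.9775 cont=48.8032 V=48.9775[EX]; j=1 S=53.5325 intr=39.4175 cont=39.2431 V=39.4175[EX]; j=2 S=65.1711 intr=27.7789 cont=27.6046 V=27.7789[EX]; j=3 S=79.3400 intr=13.6100 cont=13.4357 V=13.6100[EX]; j=4 S=96.5894 intr=0.0000 cont=2.7807 V=2.7807[hold]; j=5 S=117.5889 intr=0.0000 cont=0.0000 V=0.0000[hold]; j=6 S=143.1541 intr=0.0000 cont=0.0000 V=0.0000[hold]  S*(6)=79.3400
k=5: j=0 S=48.5176 intr=44.4324 cont=44.2581 V=44.4324[EX]; j=1 S=59.0659 intr=33.8841 cont=33.7098 V=33.8841[EX]; j=2 S=71.9074 intr=21.0426 cont=20.8683 V=21.0426[EX]; j=3 S=87.5409 intr=5.4091 cont=8.3425 V=8.3425[hold]; j=4 S=106.5732 intr=0.0000 cont=1.4295 V=1.4295[hold]; j=5 S=129.7433 intr=0.0000 cont=0.0000 V=0.0000[hold]  S*(5)=71.9074
k=4: j=0 S=53.5325 intr=39.4175 cont=39.2431 V=39.4175[EX]; j=1 S=65.1711 intr=27.7789 cont=27.6046 V=27.7789[EX]; j=2 S=79.3400 intr=13.6100 cont=14.8556 V=14.8556[hold]; j=3 S=96.5894 intr=0.0000 cont=4.9805 V=4.9805[hold]; j=4 S=117.5889 intr=0.0000 cont=0.7348 V=0.7348[hold]  S*(4)=65.1711
k=3: j=0 S=59.0659 intr=33.8841 cont=33.7098 V=33.8841[EX]; j=1 S=71.9074 intr=21.0426 cont=21.4712 V=21.4712[hold]; j=2 S=87.5409 intr=5.4091 cont=10.0476 V=10.0476[hold]; j=3 S=106.5732 intr=0.0000 cont=2.9160 V=2.9160[hold]  S*(3)=59.0659
k=2: j=0 S=65.1711 intr=27.7789 cont=27.8120 V=27.8120[hold]; j=1 S=79.3400 intr=13.6100 cont=15.9013 V=15.9013[hold]; j=2 S=96.5894 intr=0.0000 cont=6.5767 V=6.5767[hold]  S*(2)=-
k=1: j=0 S=71.9074 intr=21.0426 cont=21.9944 V=21.9944[hold]; j=1 S=87.5409 intr=5.4091 cont=11.3578 V=11.3578[hold]  S*(1)=-
k=0: j=0 S=79.3400 intr=13.6100 cont=16.8045 V=16.8045[hold]  S*(0)=-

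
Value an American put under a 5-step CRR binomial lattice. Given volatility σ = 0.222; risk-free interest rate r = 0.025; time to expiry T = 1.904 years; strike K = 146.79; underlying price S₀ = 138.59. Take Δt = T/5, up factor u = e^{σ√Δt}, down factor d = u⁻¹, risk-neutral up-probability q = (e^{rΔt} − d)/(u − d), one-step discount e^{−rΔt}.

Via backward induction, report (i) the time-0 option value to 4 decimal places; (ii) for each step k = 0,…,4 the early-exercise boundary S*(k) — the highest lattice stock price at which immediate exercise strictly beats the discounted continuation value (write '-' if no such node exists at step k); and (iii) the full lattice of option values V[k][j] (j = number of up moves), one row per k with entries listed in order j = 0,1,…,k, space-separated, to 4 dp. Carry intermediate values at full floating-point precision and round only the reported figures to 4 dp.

price = 18.9653
boundary = - - 105.3757 91.8850 105.3757
tree:
18.9653
28.6326 9.6839
41.4143 16.4291 3.1401
54.9050 26.8494 6.3479 0.0000
66.6685 41.4143 12.8329 0.0000 0.0000
76.9260 54.9050 25.9429 0.0000 0.0000 0.0000

Δt=0.38080, u=1.14682, d=0.87198, q=0.50061, disc=e^(-rΔt)=0.99053
k=5 terminal: V=max(K-S,0) → 76.9260 54.9050 25.9429 0.0000 0.0000 0.0000
k=4: j=0 S=80.1215 intr=66.6685 cont=65.2777 V=66.6685[EX]; j=1 S=105.3757 intr=41.4143 cont=40.0235 V=41.4143[EX]; j=2 S=138.5900 intr=8.2000 cont=12.8329 V=12.8329[hold]; j=3 S=182.2734 intr=0.0000 cont=0.0000 V=0.0000[hold]; j=4 S=239.7258 intr=0.0000 cont=0.0000 V=0.0000[hold]  S*(4)=105.3757
k=3: j=0 S=91.8850 intr=54.9050 cont=53.5142 V=54.9050[EX]; j=1 S=120.8471 intr=25.9429 cont=26.8494 V=26.8494[hold]; j=2 S=158.9380 intr=0.0000 cont=6.3479 V=6.3479[hold]; j=3 S=209.0350 intr=0.0000 cont=0.0000 V=0.0000[hold]  S*(3)=91.8850
k=2: j=0 S=105.3757 intr=41.4143 cont=40.4730 V=41.4143[EX]; j=1 S=138.5900 intr=8.2000 cont=16.4291 V=16.4291[hold]; j=2 S=182.2734 intr=0.0000 cont=3.1401 V=3.1401[hold]  S*(2)=105.3757
k=1: j=0 S=120.8471 intr=25.9429 cont=28.6326 V=28.6326[hold]; j=1 S=158.9380 intr=0.0000 cont=9.6839 V=9.6839[hold]  S*(1)=-
k=0: j=0 S=138.5900 intr=8.2000 cont=18.9653 V=18.9653[hold]  S*(0)=-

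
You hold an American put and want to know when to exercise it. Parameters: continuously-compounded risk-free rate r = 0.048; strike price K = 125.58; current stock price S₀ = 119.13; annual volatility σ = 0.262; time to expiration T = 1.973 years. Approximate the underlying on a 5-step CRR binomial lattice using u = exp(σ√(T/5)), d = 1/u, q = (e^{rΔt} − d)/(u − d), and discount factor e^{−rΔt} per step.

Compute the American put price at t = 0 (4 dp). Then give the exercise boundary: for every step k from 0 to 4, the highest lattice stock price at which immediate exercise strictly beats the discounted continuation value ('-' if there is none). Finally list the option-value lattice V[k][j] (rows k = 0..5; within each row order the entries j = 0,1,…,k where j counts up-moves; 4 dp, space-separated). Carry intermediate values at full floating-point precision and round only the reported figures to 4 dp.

price = 16.6334
boundary = - - 85.7172 72.7095 85.7172
tree:
16.6334
26.2817 8.2271
39.8628 14.5548 2.6147
52.8705 24.7987 5.5145 0.0000
63.9042 39.8628 11.6302 0.0000 0.0000
73.2636 52.8705 24.5281 0.0000 0.0000 0.0000

Δt=0.39460, u=1.17890, d=0.84825, q=0.51678, disc=e^(-rΔt)=0.98124
k=5 terminal: V=max(K-S,0) → 73.2636 52.8705 24.5281 0.0000 0.0000 0.0000
k=4: j=0 S=61.6758 intr=63.9042 cont=61.5480 V=63.9042[EX]; j=1 S=85.7172 intr=39.8628 cont=37.5066 V=39.8628[EX]; j=2 S=119.1300 intr=6.4500 cont=11.6302 V=11.6302[hold]; j=3 S=165.5672 intr=0.0000 cont=0.0000 V=0.0000[hold]; j=4 S=230.1059 intr=0.0000 cont=0.0000 V=0.0000[hold]  S*(4)=85.7172
k=3: j=0 S=72.7095 intr=52.8705 cont=50.5143 V=52.8705[EX]; j=1 S=101.0519 intr=24.5281 cont=24.7987 V=24.7987[hold]; j=2 S=140.4423 intr=0.0000 cont=5.5145 V=5.5145[hold]; j=3 S=195.1871 intr=0.0000 cont=0.0000 V=0.0000[hold]  S*(3)=72.7095
k=2: j=0 S=85.7172 intr=39.8628 cont=37.6438 V=39.8628[EX]; j=1 S=119.1300 intr=6.4500 cont=14.5548 V=14.5548[hold]; j=2 S=165.5672 intr=0.0000 cont=2.6147 V=2.6147[hold]  S*(2)=85.7172
k=1: j=0 S=101.0519 intr=24.5281 cont=26.2817 V=26.2817[hold]; j=1 S=140.4423 intr=0.0000 cont=8.2271 V=8.2271[hold]  S*(1)=-
k=0: j=0 S=119.1300 intr=6.4500 cont=16.6334 V=16.6334[hold]  S*(0)=-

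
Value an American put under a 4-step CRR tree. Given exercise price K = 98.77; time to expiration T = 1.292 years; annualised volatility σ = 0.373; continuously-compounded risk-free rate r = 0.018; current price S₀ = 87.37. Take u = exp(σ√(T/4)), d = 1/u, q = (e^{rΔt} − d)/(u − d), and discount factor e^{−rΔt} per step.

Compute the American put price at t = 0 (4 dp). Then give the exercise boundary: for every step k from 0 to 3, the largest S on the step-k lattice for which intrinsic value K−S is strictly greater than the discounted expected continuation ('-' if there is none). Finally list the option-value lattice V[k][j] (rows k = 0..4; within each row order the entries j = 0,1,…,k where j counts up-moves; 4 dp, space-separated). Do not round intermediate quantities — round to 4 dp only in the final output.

Δt=0.32300, u=1.23613, d=0.80897, q=0.46085, disc=e^(-rΔt)=0.99420
k=4 terminal: V=max(K-S,0) → 61.3501 41.5915 11.4000 0.0000 0.0000
k=3: j=0 S=46.2559 intr=52.5141 cont=51.9415 V=52.5141[EX]; j=1 S=70.6801 intr=28.0899 cont=27.5173 V=28.0899[EX]; j=2 S=108.0009 intr=0.0000 cont=6.1107 V=6.1107[hold]; j=3 S=165.0278 intr=0.0000 cont=0.0000 V=0.0000[hold]  S*(3)=70.6801
k=2: j=0 S=57.1785 intr=41.5915 cont=41.0190 V=41.5915[EX]; j=1 S=87.3700 intr=11.4000 cont=17.8566 V=17.8566[hold]; j=2 S=133.5034 intr=0.0000 cont=3.2755 V=3.2755[hold]  S*(2)=57.1785
k=1: j=0 S=70.6801 intr=28.0899 cont=30.4756 V=30.4756[hold]; j=1 S=108.0009 intr=0.0000 cont=11.0723 V=11.0723[hold]  S*(1)=-
k=0: j=0 S=87.3700 intr=11.4000 cont=21.4087 V=21.4087[hold]  S*(0)=-

price = 21.4087
boundary = - - 57.1785 70.6801
tree:
21.4087
30.4756 11.0723
41.5915 17.8566 3.2755
52.5141 28.0899 6.1107 0.0000
61.3501 41.5915 11.4000 0.0000 0.0000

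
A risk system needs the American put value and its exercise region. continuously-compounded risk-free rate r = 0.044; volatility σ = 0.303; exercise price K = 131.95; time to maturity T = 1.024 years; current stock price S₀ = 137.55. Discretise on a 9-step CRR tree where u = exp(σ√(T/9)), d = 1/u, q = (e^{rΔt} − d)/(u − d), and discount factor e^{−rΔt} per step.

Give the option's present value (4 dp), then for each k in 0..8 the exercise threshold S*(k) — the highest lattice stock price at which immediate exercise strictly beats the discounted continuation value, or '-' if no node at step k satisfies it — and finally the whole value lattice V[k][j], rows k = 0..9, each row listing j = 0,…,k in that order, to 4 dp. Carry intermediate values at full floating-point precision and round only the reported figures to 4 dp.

price = 11.7918
boundary = - - - - 91.3929 82.5136 91.3929 101.2278 112.1209
tree:
11.7918
16.8035 6.8783
23.2839 10.4657 3.3454
31.2650 15.5045 5.5116 1.2039
40.5571 22.2494 8.8879 2.1770 0.2390
49.4364 30.7328 13.9552 3.8893 0.4795 0.0000
57.4530 40.5571 21.1775 6.8438 0.9619 0.0000 0.0000
64.6908 49.4364 30.7222 11.8067 1.9294 0.0000 0.0000 0.0000
71.2254 57.4530 40.5571 19.8291 3.8703 0.0000 0.0000 0.0000 0.0000
77.1251 64.6908 49.4364 30.7222 7.7637 0.0000 0.0000 0.0000 0.0000 0.0000

params: Δt=0.11378 u=1.10761 d=0.90284 q=0.49898 e^(-rΔt)=0.99501
t_9 payoffs: 77.1251 64.6908 49.4364 30.7222 7.7637 0.0000 0.0000 0.0000 0.0000 0.0000
t_8: node(8,0) S=60.7246 payoff=71.2254 vs cont=70.5665 → 71.2254 [stop]  node(8,1) S=74.4970 payoff=57.4530 vs cont=56.7941 → 57.4530 [stop]  node(8,2) S=91.3929 payoff=40.5571 vs cont=39.8981 → 40.5571 [stop]  node(8,3) S=112.1209 payoff=19.8291 vs cont=19.1702 → 19.8291 [stop]  node(8,4) S=137.5500 payoff=0.0000 vs cont=3.8703 → 3.8703 [wait]  node(8,5) S=168.7464 payoff=0.0000 vs cont=0.0000 → 0.0000 [wait]  node(8,6) S=207.0182 payoff=0.0000 vs cont=0.0000 → 0.0000 [wait]  node(8,7) S=253.9701 payoff=0.0000 vs cont=0.0000 → 0.0000 [wait]  node(8,8) S=311.5706 payoff=0.0000 vs cont=0.0000 → 0.0000 [wait]  ⇒ S*(8)=112.1209
t_7: node(7,0) S=67.2592 payoff=64.6908 vs cont=64.0319 → 64.6908 [stop]  node(7,1) S=82.5136 payoff=49.4364 vs cont=48.7775 → 49.4364 [stop]  node(7,2) S=101.2278 payoff=30.7222 vs cont=30.0633 → 30.7222 [stop]  node(7,3) S=124.1863 payoff=7.7637 vs cont=11.8067 → 11.8067 [wait]  node(7,4) S=152.3518 payoff=0.0000 vs cont=1.9294 → 1.9294 [wait]  node(7,5) S=186.9053 payoff=0.0000 vs cont=0.0000 → 0.0000 [wait]  node(7,6) S=229.2955 payoff=0.0000 vs cont=0.0000 → 0.0000 [wait]  node(7,7) S=281.2999 payoff=0.0000 vs cont=0.0000 → 0.0000 [wait]  ⇒ S*(7)=101.2278
t_6: node(6,0) S=74.4970 payoff=57.4530 vs cont=56.7941 → 57.4530 [stop]  node(6,1) S=91.3929 payoff=40.5571 vs cont=39.8981 → 40.5571 [stop]  node(6,2) S=112.1209 payoff=19.8291 vs cont=21.1775 → 21.1775 [wait]  node(6,3) S=137.5500 payoff=0.0000 vs cont=6.8438 → 6.8438 [wait]  node(6,4) S=168.7464 payoff=0.0000 vs cont=0.9619 → 0.9619 [wait]  node(6,5) S=207.0182 payoff=0.0000 vs cont=0.0000 → 0.0000 [wait]  node(6,6) S=253.9701 payoff=0.0000 vs cont=0.0000 → 0.0000 [wait]  ⇒ S*(6)=91.3929
t_5: node(5,0) S=82.5136 payoff=49.4364 vs cont=48.7775 → 49.4364 [stop]  node(5,1) S=101.2278 payoff=30.7222 vs cont=30.7328 → 30.7328 [wait]  node(5,2) S=124.1863 payoff=7.7637 vs cont=13.9552 → 13.9552 [wait]  node(5,3) S=152.3518 payoff=0.0000 vs cont=3.8893 → 3.8893 [wait]  node(5,4) S=186.9053 payoff=0.0000 vs cont=0.4795 → 0.4795 [wait]  node(5,5) S=229.2955 payoff=0.0000 vs cont=0.0000 → 0.0000 [wait]  ⇒ S*(5)=82.5136
t_4: node(4,0) S=91.3929 payoff=40.5571 vs cont=39.9034 → 40.5571 [stop]  node(4,1) S=112.1209 payoff=19.8291 vs cont=22.2494 → 22.2494 [wait]  node(4,2) S=137.5500 payoff=0.0000 vs cont=8.8879 → 8.8879 [wait]  node(4,3) S=168.7464 payoff=0.0000 vs cont=2.1770 → 2.1770 [wait]  node(4,4) S=207.0182 payoff=0.0000 vs cont=0.2390 → 0.2390 [wait]  ⇒ S*(4)=91.3929
t_3: node(3,0) S=101.2278 payoff=30.7222 vs cont=31.2650 → 31.2650 [wait]  node(3,1) S=124.1863 payoff=7.7637 vs cont=15.5045 → 15.5045 [wait]  node(3,2) S=152.3518 payoff=0.0000 vs cont=5.5116 → 5.5116 [wait]  node(3,3) S=186.9053 payoff=0.0000 vs cont=1.2039 → 1.2039 [wait]  ⇒ S*(3)=-
t_2: node(2,0) S=112.1209 payoff=19.8291 vs cont=23.2839 → 23.2839 [wait]  node(2,1) S=137.5500 payoff=0.0000 vs cont=10.4657 → 10.4657 [wait]  node(2,2) S=168.7464 payoff=0.0000 vs cont=3.3454 → 3.3454 [wait]  ⇒ S*(2)=-
t_1: node(1,0) S=124.1863 payoff=7.7637 vs cont=16.8035 → 16.8035 [wait]  node(1,1) S=152.3518 payoff=0.0000 vs cont=6.8783 → 6.8783 [wait]  ⇒ S*(1)=-
t_0: node(0,0) S=137.5500 payoff=0.0000 vs cont=11.7918 → 11.7918 [wait]  ⇒ S*(0)=-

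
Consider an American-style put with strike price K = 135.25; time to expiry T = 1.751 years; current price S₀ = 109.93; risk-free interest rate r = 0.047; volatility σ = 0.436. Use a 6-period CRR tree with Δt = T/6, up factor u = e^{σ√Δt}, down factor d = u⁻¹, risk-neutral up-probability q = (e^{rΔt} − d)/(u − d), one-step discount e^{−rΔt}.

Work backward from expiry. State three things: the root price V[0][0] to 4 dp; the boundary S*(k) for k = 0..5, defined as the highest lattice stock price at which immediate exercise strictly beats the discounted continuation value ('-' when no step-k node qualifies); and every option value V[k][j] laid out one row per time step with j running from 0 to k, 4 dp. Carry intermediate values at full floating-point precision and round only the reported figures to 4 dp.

price = 37.6577
boundary = - - 68.6331 54.2304 68.6331 86.8610
tree:
37.6577
50.9882 23.7572
66.6169 34.8921 11.9201
81.0196 49.3739 19.6144 3.6087
92.3999 66.6169 31.4132 6.9086 0.0000
101.3921 81.0196 48.3890 13.2259 0.0000 0.0000
108.4972 92.3999 66.6169 25.3200 0.0000 0.0000 0.0000

Δt=0.29183, u=1.26558, d=0.79015, q=0.47044, disc=e^(-rΔt)=0.98638
k=6 terminal: V=max(K-S,0) → 108.4972 92.3999 66.6169 25.3200 0.0000 0.0000 0.0000
k=5: j=0 S=33.8579 intr=101.3921 cont=99.5496 V=101.3921[EX]; j=1 S=54.2304 intr=81.0196 cont=79.1772 V=81.0196[EX]; j=2 S=86.8610 intr=48.3890 cont=46.5465 V=48.3890[EX]; j=3 S=139.1257 intr=0.0000 cont=13.2259 V=13.2259[hold]; j=4 S=222.8383 intr=0.0000 cont=0.0000 V=0.0000[hold]; j=5 S=356.9211 intr=0.0000 cont=0.0000 V=0.0000[hold]  S*(5)=86.8610
k=4: j=0 S=42.8501 intr=92.3999 cont=90.5575 V=92.3999[EX]; j=1 S=68.6331 intr=66.6169 cont=64.7744 V=66.6169[EX]; j=2 S=109.9300 intr=25.3200 cont=31.4132 V=31.4132[hold]; j=3 S=176.0754 intr=0.0000 cont=6.9086 V=6.9086[hold]; j=4 S=282.0207 intr=0.0000 cont=0.0000 V=0.0000[hold]  S*(4)=68.6331
k=3: j=0 S=54.2304 intr=81.0196 cont=79.1772 V=81.0196[EX]; j=1 S=86.8610 intr=48.3890 cont=49.3739 V=49.3739[hold]; j=2 S=139.1257 intr=0.0000 cont=19.6144 V=19.6144[hold]; j=3 S=222.8383 intr=0.0000 cont=3.6087 V=3.6087[hold]  S*(3)=54.2304
k=2: j=0 S=68.6331 intr=66.6169 cont=65.2315 V=66.6169[EX]; j=1 S=109.9300 intr=25.3200 cont=34.8921 V=34.8921[hold]; j=2 S=176.0754 intr=0.0000 cont=11.9201 V=11.9201[hold]  S*(2)=68.6331
k=1: j=0 S=86.8610 intr=48.3890 cont=50.9882 V=50.9882[hold]; j=1 S=139.1257 intr=0.0000 cont=23.7572 V=23.7572[hold]  S*(1)=-
k=0: j=0 S=109.9300 intr=25.3200 cont=37.6577 V=37.6577[hold]  S*(0)=-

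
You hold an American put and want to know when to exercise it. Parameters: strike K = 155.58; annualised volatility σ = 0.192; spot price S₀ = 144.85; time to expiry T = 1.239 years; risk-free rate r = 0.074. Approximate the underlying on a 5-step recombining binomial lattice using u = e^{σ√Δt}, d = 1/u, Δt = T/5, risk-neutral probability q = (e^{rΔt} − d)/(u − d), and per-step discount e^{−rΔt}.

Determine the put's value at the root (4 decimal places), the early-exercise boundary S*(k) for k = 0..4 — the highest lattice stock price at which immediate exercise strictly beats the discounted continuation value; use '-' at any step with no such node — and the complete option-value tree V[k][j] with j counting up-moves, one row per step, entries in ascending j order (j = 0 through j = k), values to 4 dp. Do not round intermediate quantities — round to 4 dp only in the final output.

Δt=0.24780, u=1.10029, d=0.90885, q=0.57279, disc=e^(-rΔt)=0.98183
k=5 terminal: V=max(K-S,0) → 65.7593 46.8390 23.9333 0.0000 0.0000 0.0000
k=4: j=0 S=98.8291 intr=56.7509 cont=53.9240 V=56.7509[EX]; j=1 S=119.6470 intr=35.9330 cont=33.1061 V=35.9330[EX]; j=2 S=144.8500 intr=10.7300 cont=10.0387 V=10.7300[EX]; j=3 S=175.3619 intr=0.0000 cont=0.0000 V=0.0000[hold]; j=4 S=212.3011 intr=0.0000 cont=0.0000 V=0.0000[hold]  S*(4)=144.8500
k=3: j=0 S=108.7410 intr=46.8390 cont=44.0121 V=46.8390[EX]; j=1 S=131.6467 intr=23.9333 cont=21.1064 V=23.9333[EX]; j=2 S=159.3775 intr=0.0000 cont=4.5007 V=4.5007[hold]; j=3 S=192.9495 intr=0.0000 cont=0.0000 V=0.0000[hold]  S*(3)=131.6467
k=2: j=0 S=119.6470 intr=35.9330 cont=33.1061 V=35.9330[EX]; j=1 S=144.8500 intr=10.7300 cont=12.5698 V=12.5698[hold]; j=2 S=175.3619 intr=0.0000 cont=1.8878 V=1.8878[hold]  S*(2)=119.6470
k=1: j=0 S=131.6467 intr=23.9333 cont=22.1411 V=23.9333[EX]; j=1 S=159.3775 intr=0.0000 cont=6.3340 V=6.3340[hold]  S*(1)=131.6467
k=0: j=0 S=144.8500 intr=10.7300 cont=13.6009 V=13.6009[hold]  S*(0)=-

price = 13.6009
boundary = - 131.6467 119.6470 131.6467 144.8500
tree:
13.6009
23.9333 6.3340
35.9330 12.5698 1.8878
46.8390 23.9333 4.5007 0.0000
56.7509 35.9330 10.7300 0.0000 0.0000
65.7593 46.8390 23.9333 0.0000 0.0000 0.0000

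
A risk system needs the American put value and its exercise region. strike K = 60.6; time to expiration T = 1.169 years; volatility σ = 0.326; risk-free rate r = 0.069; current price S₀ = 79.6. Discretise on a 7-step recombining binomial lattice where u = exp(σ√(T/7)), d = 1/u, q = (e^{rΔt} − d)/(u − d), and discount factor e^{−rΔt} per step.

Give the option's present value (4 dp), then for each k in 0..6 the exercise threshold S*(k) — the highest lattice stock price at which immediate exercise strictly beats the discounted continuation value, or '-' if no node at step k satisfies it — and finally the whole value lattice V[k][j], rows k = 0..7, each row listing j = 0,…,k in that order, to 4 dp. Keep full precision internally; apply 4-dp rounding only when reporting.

params: Δt=0.16700 u=1.14250 d=0.87527 q=0.51011 e^(-rΔt)=0.98854
t_7 payoffs: 29.2736 19.7092 7.2247 0.0000 0.0000 0.0000 0.0000 0.0000
t_6: node(6,0) S=35.7905 payoff=24.8095 vs cont=24.1152 → 24.8095 [stop]  node(6,1) S=46.7178 payoff=13.8822 vs cont=13.1879 → 13.8822 [stop]  node(6,2) S=60.9815 payoff=0.0000 vs cont=3.4987 → 3.4987 [wait]  node(6,3) S=79.6000 payoff=0.0000 vs cont=0.0000 → 0.0000 [wait]  node(6,4) S=103.9030 payoff=0.0000 vs cont=0.0000 → 0.0000 [wait]  node(6,5) S=135.6261 payoff=0.0000 vs cont=0.0000 → 0.0000 [wait]  node(6,6) S=177.0347 payoff=0.0000 vs cont=0.0000 → 0.0000 [wait]  ⇒ S*(6)=46.7178
t_5: node(5,0) S=40.8908 payoff=19.7092 vs cont=19.0149 → 19.7092 [stop]  node(5,1) S=53.3753 payoff=7.2247 vs cont=8.4871 → 8.4871 [wait]  node(5,2) S=69.6716 payoff=0.0000 vs cont=1.6943 → 1.6943 [wait]  node(5,3) S=90.9433 payoff=0.0000 vs cont=0.0000 → 0.0000 [wait]  node(5,4) S=118.7096 payoff=0.0000 vs cont=0.0000 → 0.0000 [wait]  node(5,5) S=154.9533 payoff=0.0000 vs cont=0.0000 → 0.0000 [wait]  ⇒ S*(5)=40.8908
t_4: node(4,0) S=46.7178 payoff=13.8822 vs cont=13.8244 → 13.8822 [stop]  node(4,1) S=60.9815 payoff=0.0000 vs cont=4.9645 → 4.9645 [wait]  node(4,2) S=79.6000 payoff=0.0000 vs cont=0.8205 → 0.8205 [wait]  node(4,3) S=103.9030 payoff=0.0000 vs cont=0.0000 → 0.0000 [wait]  node(4,4) S=135.6261 payoff=0.0000 vs cont=0.0000 → 0.0000 [wait]  ⇒ S*(4)=46.7178
t_3: node(3,0) S=53.3753 payoff=7.2247 vs cont=9.2262 → 9.2262 [wait]  node(3,1) S=69.6716 payoff=0.0000 vs cont=2.8179 → 2.8179 [wait]  node(3,2) S=90.9433 payoff=0.0000 vs cont=0.3974 → 0.3974 [wait]  node(3,3) S=118.7096 payoff=0.0000 vs cont=0.0000 → 0.0000 [wait]  ⇒ S*(3)=-
t_2: node(2,0) S=60.9815 payoff=0.0000 vs cont=5.8890 → 5.8890 [wait]  node(2,1) S=79.6000 payoff=0.0000 vs cont=1.5650 → 1.5650 [wait]  node(2,2) S=103.9030 payoff=0.0000 vs cont=0.1924 → 0.1924 [wait]  ⇒ S*(2)=-
t_1: node(1,0) S=69.6716 payoff=0.0000 vs cont=3.6411 → 3.6411 [wait]  node(1,1) S=90.9433 payoff=0.0000 vs cont=0.8549 → 0.8549 [wait]  ⇒ S*(1)=-
t_0: node(0,0) S=79.6000 payoff=0.0000 vs cont=2.1944 → 2.1944 [wait]  ⇒ S*(0)=-

price = 2.1944
boundary = - - - - 46.7178 40.8908 46.7178
tree:
2.1944
3.6411 0.8549
5.8890 1.5650 0.1924
9.2262 2.8179 0.3974 0.0000
13.8822 4.9645 0.8205 0.0000 0.0000
19.7092 8.4871 1.6943 0.0000 0.0000 0.0000
24.8095 13.8822 3.4987 0.0000 0.0000 0.0000 0.0000
29.2736 19.7092 7.2247 0.0000 0.0000 0.0000 0.0000 0.0000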